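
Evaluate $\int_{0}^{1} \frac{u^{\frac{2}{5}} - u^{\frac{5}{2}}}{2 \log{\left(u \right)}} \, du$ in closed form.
$- \frac{\log{\left(5 \right)}}{2} + \frac{\log{\left(2 \right)}}{2}$

Consider the one-parameter family: let $I(a) = \int_{0}^{1} \frac{u^{\frac{2}{5}} - u^{a}}{2 \log{\left(u \right)}} \, du$.

Since $\dfrac{\partial}{\partial a}\,u^{a} = u^{a} \ln u$, the $\ln u$ in the denominator cancels and
$$\frac{dI}{da} = \int_{0}^{1} - \frac{1}{2} u^{a} \, du = - \frac{1}{2} \left[\frac{u^{a+1}}{a+1}\right]_0^1 = - \frac{1}{2 a + 2}.$$

Integrating with respect to $a$ gives $I(a) = - \frac{\log{\left(a + 1 \right)}}{2} - \frac{\log{\left(5 \right)}}{2} + \frac{\log{\left(7 \right)}}{2} + C$.

At $a = \frac{2}{5}$ the integrand is identically $0$, so $I(\frac{2}{5}) = 0$. The closed form gives $0$, hence $C = 0$.

Setting $a = \frac{5}{2}$:
$$I = - \frac{\log{\left(5 \right)}}{2} + \frac{\log{\left(2 \right)}}{2}.$$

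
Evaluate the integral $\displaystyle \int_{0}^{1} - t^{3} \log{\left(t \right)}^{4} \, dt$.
$- \frac{3}{128}$

Begin with the known integral
$$J(a) = \int_{0}^{1} - t^{a} \, dt = - \frac{1}{a + 1}.$$

Differentiating under the integral sign brings down a factor of $\ln t$:
$$\frac{dJ}{da} = \int_{0}^{1} - t^{a} \log{\left(t \right)} \, dt = \frac{1}{\left(a + 1\right)^{2}}.$$

Repeating $4$ times in total — each differentiation brings down another $\ln t$ — gives
$$\frac{d^{4}J}{da^{4}} = \int_{0}^{1} - t^{a} \log{\left(t \right)}^{4} \, dt = - \frac{24}{\left(a + 1\right)^{5}},$$
and the integrand here is exactly the target integrand, so $I = - \frac{24}{\left(a + 1\right)^{5}}$.

Setting $a = 3$:
$$I = - \frac{3}{128}.$$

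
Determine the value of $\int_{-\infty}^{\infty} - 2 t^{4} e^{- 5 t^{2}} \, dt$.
$- \frac{3 \sqrt{5} \sqrt{\pi}}{250}$

Start from the elementary integral
$$J(a) = \int_{-\infty}^{\infty} - 2 e^{- a t^{2}} \, dt = - \frac{2 \sqrt{\pi}}{\sqrt{a}}.$$

Differentiating under the integral sign brings down a factor of $(-t^2)$:
$$\frac{dJ}{da} = \int_{-\infty}^{\infty} 2 t^{2} e^{- a t^{2}} \, dt = \frac{\sqrt{\pi}}{a^{\frac{3}{2}}}.$$

Repeating twice in total — each differentiation brings down another $(-t^2)$ — gives
$$\frac{d^{2}J}{da^{2}} = \int_{-\infty}^{\infty} - 2 t^{4} e^{- a t^{2}} \, dt = - \frac{3 \sqrt{\pi}}{2 a^{\frac{5}{2}}},$$
and the integrand here is exactly the target integrand, so $I = - \frac{3 \sqrt{\pi}}{2 a^{\frac{5}{2}}}$.

Setting $a = 5$:
$$I = - \frac{3 \sqrt{5} \sqrt{\pi}}{250}.$$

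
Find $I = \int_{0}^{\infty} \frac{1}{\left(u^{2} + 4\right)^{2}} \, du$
$\frac{\pi}{32}$

Recall the elementary integral
$$J(a) = \int_{0}^{\infty} \frac{1}{a^{2} + u^{2}} \, du = \frac{\pi}{2 a}.$$

Differentiating under the integral sign with respect to $a$,
$$\frac{dJ}{da} = \int_{0}^{\infty} - \frac{2 a}{\left(a^{2} + u^{2}\right)^{2}} \, du = - \frac{\pi}{2 a^{2}},$$
so $\int_{0}^{\infty} \frac{1}{\left(a^{2} + u^{2}\right)^{2}} \, du = \frac{\pi}{4 a^{3}}$.

Setting $a = 2$:
$$I = \frac{\pi}{32}.$$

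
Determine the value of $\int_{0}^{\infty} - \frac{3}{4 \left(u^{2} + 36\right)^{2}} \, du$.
$- \frac{\pi}{1152}$

Begin with the known result
$$J(a) = \int_{0}^{\infty} - \frac{3}{4 \left(a^{2} + u^{2}\right)} \, du = - \frac{3 \pi}{8 a}.$$

Differentiating under the integral sign with respect to $a$,
$$\frac{dJ}{da} = \int_{0}^{\infty} \frac{3 a}{2 \left(a^{2} + u^{2}\right)^{2}} \, du = \frac{3 \pi}{8 a^{2}},$$
so $\int_{0}^{\infty} - \frac{3}{4 \left(a^{2} + u^{2}\right)^{2}} \, du = - \frac{3 \pi}{16 a^{3}}$.

Setting $a = 6$:
$$I = - \frac{\pi}{1152}.$$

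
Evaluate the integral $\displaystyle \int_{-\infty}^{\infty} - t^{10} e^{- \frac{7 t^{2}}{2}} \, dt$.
$- \frac{135 \sqrt{14} \sqrt{\pi}}{16807}$

Begin with the known integral
$$J(a) = \int_{-\infty}^{\infty} - e^{- a t^{2}} \, dt = - \frac{\sqrt{\pi}}{\sqrt{a}}.$$

Differentiating under the integral sign brings down a factor of $(-t^2)$:
$$\frac{dJ}{da} = \int_{-\infty}^{\infty} t^{2} e^{- a t^{2}} \, dt = \frac{\sqrt{\pi}}{2 a^{\frac{3}{2}}}.$$

Repeating $5$ times in total — each differentiation brings down another $(-t^2)$ — gives
$$\frac{d^{5}J}{da^{5}} = \int_{-\infty}^{\infty} t^{10} e^{- a t^{2}} \, dt = \frac{945 \sqrt{\pi}}{32 a^{\frac{11}{2}}},$$
and the integrand here is $(-1)^{5}$ times the target integrand, so $I = (-1)^{5}\,\frac{d^{5}J}{da^{5}} = - \frac{945 \sqrt{\pi}}{32 a^{\frac{11}{2}}}$.

Setting $a = \frac{7}{2}$:
$$I = - \frac{135 \sqrt{14} \sqrt{\pi}}{16807}.$$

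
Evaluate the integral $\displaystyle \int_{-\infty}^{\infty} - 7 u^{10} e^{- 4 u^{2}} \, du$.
$- \frac{6615 \sqrt{\pi}}{65536}$

Start from the elementary integral
$$J(a) = \int_{-\infty}^{\infty} - 7 e^{- a u^{2}} \, du = - \frac{7 \sqrt{\pi}}{\sqrt{a}}.$$

Differentiating under the integral sign brings down a factor of $(-u^2)$:
$$\frac{dJ}{da} = \int_{-\infty}^{\infty} 7 u^{2} e^{- a u^{2}} \, du = \frac{7 \sqrt{\pi}}{2 a^{\frac{3}{2}}}.$$

Repeating $5$ times in total — each differentiation brings down another $(-u^2)$ — gives
$$\frac{d^{5}J}{da^{5}} = \int_{-\infty}^{\infty} 7 u^{10} e^{- a u^{2}} \, du = \frac{6615 \sqrt{\pi}}{32 a^{\frac{11}{2}}},$$
and the integrand here is $(-1)^{5}$ times the target integrand, so $I = (-1)^{5}\,\frac{d^{5}J}{da^{5}} = - \frac{6615 \sqrt{\pi}}{32 a^{\frac{11}{2}}}$.

Setting $a = 4$:
$$I = - \frac{6615 \sqrt{\pi}}{65536}.$$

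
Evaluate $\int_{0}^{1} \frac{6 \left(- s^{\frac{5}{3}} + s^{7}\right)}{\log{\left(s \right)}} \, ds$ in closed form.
$\log{\left(729 \right)}$

Consider the one-parameter family: let $I(a) = \int_{0}^{1} \frac{6 \left(s^{7} - s^{a}\right)}{\log{\left(s \right)}} \, ds$.

Since $\dfrac{\partial}{\partial a}\,s^{a} = s^{a} \ln s$, the $\ln s$ in the denominator cancels and
$$\frac{dI}{da} = \int_{0}^{1} -6 s^{a} \, ds = -6 \left[\frac{s^{a+1}}{a+1}\right]_0^1 = - \frac{6}{a + 1}.$$

Integrating with respect to $a$ gives $I(a) = - \log{\left(\frac{\left(a + 1\right)^{6}}{262144} \right)} + C$.

At $a = 7$ the integrand is identically $0$, so $I(7) = 0$. The closed form gives $0$, hence $C = 0$.

Setting $a = \frac{5}{3}$:
$$I = \log{\left(729 \right)}.$$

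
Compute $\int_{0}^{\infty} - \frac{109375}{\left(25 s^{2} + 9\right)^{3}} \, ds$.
$- \frac{21875 \pi}{1296}$

Begin with the known result
$$J(a) = \int_{0}^{\infty} - \frac{7}{a^{2} + s^{2}} \, ds = - \frac{7 \pi}{2 a}.$$

Differentiating under the integral sign with respect to $a$,
$$\frac{dJ}{da} = \int_{0}^{\infty} \frac{14 a}{\left(a^{2} + s^{2}\right)^{2}} \, ds = \frac{7 \pi}{2 a^{2}},$$
so $\int_{0}^{\infty} - \frac{7}{\left(a^{2} + s^{2}\right)^{2}} \, ds = - \frac{7 \pi}{4 a^{3}}$.

Repeating — each differentiation of $1/(s^2+a^2)^j$ produces $-2ja/(s^2+a^2)^{j+1}$ — and dividing through by $-2ja$ at each step yields, after $2$ differentiations in total,
$$\int_{0}^{\infty} - \frac{7}{\left(a^{2} + s^{2}\right)^{3}} \, ds = - \frac{21 \pi}{16 a^{5}}.$$

Setting $a = \frac{3}{5}$:
$$I = - \frac{21875 \pi}{1296}.$$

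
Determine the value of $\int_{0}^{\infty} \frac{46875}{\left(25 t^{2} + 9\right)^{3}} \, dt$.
$\frac{3125 \pi}{432}$

Start from the standard arctangent integral
$$J(a) = \int_{0}^{\infty} \frac{3}{a^{2} + t^{2}} \, dt = \frac{3 \pi}{2 a}.$$

Differentiating under the integral sign with respect to $a$,
$$\frac{dJ}{da} = \int_{0}^{\infty} - \frac{6 a}{\left(a^{2} + t^{2}\right)^{2}} \, dt = - \frac{3 \pi}{2 a^{2}},$$
so $\int_{0}^{\infty} \frac{3}{\left(a^{2} + t^{2}\right)^{2}} \, dt = \frac{3 \pi}{4 a^{3}}$.

Repeating — each differentiation of $1/(t^2+a^2)^j$ produces $-2ja/(t^2+a^2)^{j+1}$ — and dividing through by $-2ja$ at each step yields, after $2$ differentiations in total,
$$\int_{0}^{\infty} \frac{3}{\left(a^{2} + t^{2}\right)^{3}} \, dt = \frac{9 \pi}{16 a^{5}}.$$

Setting $a = \frac{3}{5}$:
$$I = \frac{3125 \pi}{432}.$$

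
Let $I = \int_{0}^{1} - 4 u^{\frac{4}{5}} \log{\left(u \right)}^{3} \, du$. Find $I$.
$\frac{5000}{2187}$

Consider the simpler parametrised integral
$$J(a) = \int_{0}^{1} - 4 u^{a} \, du = - \frac{4}{a + 1}.$$

Differentiating under the integral sign brings down a factor of $\ln u$:
$$\frac{dJ}{da} = \int_{0}^{1} - 4 u^{a} \log{\left(u \right)} \, du = \frac{4}{\left(a + 1\right)^{2}}.$$

Repeating $3$ times in total — each differentiation brings down another $\ln u$ — gives
$$\frac{d^{3}J}{da^{3}} = \int_{0}^{1} - 4 u^{a} \log{\left(u \right)}^{3} \, du = \frac{24}{\left(a + 1\right)^{4}},$$
and the integrand here is exactly the target integrand, so $I = \frac{24}{\left(a + 1\right)^{4}}$.

Setting $a = \frac{4}{5}$:
$$I = \frac{5000}{2187}.$$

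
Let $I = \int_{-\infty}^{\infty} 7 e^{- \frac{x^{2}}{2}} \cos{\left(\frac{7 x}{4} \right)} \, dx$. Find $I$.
$\frac{7 \sqrt{2} \sqrt{\pi}}{e^{\frac{49}{32}}}$

Treat the cosine frequency as a parameter and define $I(b) = \int_{-\infty}^{\infty} 7 e^{- \frac{x^{2}}{2}} \cos{\left(b x \right)} \, dx$.

Differentiating under the integral sign,
$$I'(b) = \int_{-\infty}^{\infty} - 7 x e^{- \frac{x^{2}}{2}} \sin{\left(b x \right)} \, dx.$$

Integrate $\int_{-\infty}^{\infty} x \sin(b x)\, e^{- \frac{x^{2}}{2}}\, dx$ by parts with $u = \sin(b x)$ and $dv = x\, e^{- \frac{x^{2}}{2}}\, dx$, giving $v = - e^{- \frac{x^{2}}{2}}$. The boundary term vanishes and
$$\int_{-\infty}^{\infty} x \sin(b x)\, e^{- \frac{x^{2}}{2}}\, dx = b \int_{-\infty}^{\infty} \cos(b x)\, e^{- \frac{x^{2}}{2}}\, dx,$$
so $I'(b) = - b\, I(b)$.

This is a separable first-order ODE; solving with the initial condition $I(0) = \int_{-\infty}^{\infty} 7 e^{- \frac{x^{2}}{2}}\,dx = 7 \sqrt{2} \sqrt{\pi}$ gives
$$I(b) = 7 \sqrt{2} \sqrt{\pi} e^{- \frac{b^{2}}{2}}.$$

Setting $b = \frac{7}{4}$:
$$I = \frac{7 \sqrt{2} \sqrt{\pi}}{e^{\frac{49}{32}}}.$$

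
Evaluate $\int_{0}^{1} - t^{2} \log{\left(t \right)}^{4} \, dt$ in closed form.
$- \frac{8}{81}$

Start from the elementary integral
$$J(a) = \int_{0}^{1} - t^{a} \, dt = - \frac{1}{a + 1}.$$

Differentiating under the integral sign brings down a factor of $\ln t$:
$$\frac{dJ}{da} = \int_{0}^{1} - t^{a} \log{\left(t \right)} \, dt = \frac{1}{\left(a + 1\right)^{2}}.$$

Repeating $4$ times in total — each differentiation brings down another $\ln t$ — gives
$$\frac{d^{4}J}{da^{4}} = \int_{0}^{1} - t^{a} \log{\left(t \right)}^{4} \, dt = - \frac{24}{\left(a + 1\right)^{5}},$$
and the integrand here is exactly the target integrand, so $I = - \frac{24}{\left(a + 1\right)^{5}}$.

Setting $a = 2$:
$$I = - \frac{8}{81}.$$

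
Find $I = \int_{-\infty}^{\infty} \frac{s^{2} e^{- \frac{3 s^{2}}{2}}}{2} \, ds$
$\frac{\sqrt{6} \sqrt{\pi}}{18}$

Start from the elementary integral
$$J(a) = \int_{-\infty}^{\infty} \frac{e^{- a s^{2}}}{2} \, ds = \frac{\sqrt{\pi}}{2 \sqrt{a}}.$$

Differentiating under the integral sign brings down a factor of $(-s^2)$:
$$\frac{dJ}{da} = \int_{-\infty}^{\infty} - \frac{s^{2} e^{- a s^{2}}}{2} \, ds = - \frac{\sqrt{\pi}}{4 a^{\frac{3}{2}}}.$$

The integral on the left is $-I$, so $I = \frac{\sqrt{\pi}}{4 a^{\frac{3}{2}}}$.

Setting $a = \frac{3}{2}$:
$$I = \frac{\sqrt{6} \sqrt{\pi}}{18}.$$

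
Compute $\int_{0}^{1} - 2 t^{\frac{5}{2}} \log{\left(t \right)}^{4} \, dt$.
$- \frac{1536}{16807}$

Start from the elementary integral
$$J(a) = \int_{0}^{1} - 2 t^{a} \, dt = - \frac{2}{a + 1}.$$

Differentiating under the integral sign brings down a factor of $\ln t$:
$$\frac{dJ}{da} = \int_{0}^{1} - 2 t^{a} \log{\left(t \right)} \, dt = \frac{2}{\left(a + 1\right)^{2}}.$$

Repeating $4$ times in total — each differentiation brings down another $\ln t$ — gives
$$\frac{d^{4}J}{da^{4}} = \int_{0}^{1} - 2 t^{a} \log{\left(t \right)}^{4} \, dt = - \frac{48}{\left(a + 1\right)^{5}},$$
and the integrand here is exactly the target integrand, so $I = - \frac{48}{\left(a + 1\right)^{5}}$.

Setting $a = \frac{5}{2}$:
$$I = - \frac{1536}{16807}.$$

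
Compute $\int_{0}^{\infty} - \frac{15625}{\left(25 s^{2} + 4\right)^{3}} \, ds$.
$- \frac{9375 \pi}{512}$

Recall the elementary integral
$$J(a) = \int_{0}^{\infty} - \frac{1}{a^{2} + s^{2}} \, ds = - \frac{\pi}{2 a}.$$

Differentiating under the integral sign with respect to $a$,
$$\frac{dJ}{da} = \int_{0}^{\infty} \frac{2 a}{\left(a^{2} + s^{2}\right)^{2}} \, ds = \frac{\pi}{2 a^{2}},$$
so $\int_{0}^{\infty} - \frac{1}{\left(a^{2} + s^{2}\right)^{2}} \, ds = - \frac{\pi}{4 a^{3}}$.

Repeating — each differentiation of $1/(s^2+a^2)^j$ produces $-2ja/(s^2+a^2)^{j+1}$ — and dividing through by $-2ja$ at each step yields, after $2$ differentiations in total,
$$\int_{0}^{\infty} - \frac{1}{\left(a^{2} + s^{2}\right)^{3}} \, ds = - \frac{3 \pi}{16 a^{5}}.$$

Setting $a = \frac{2}{5}$:
$$I = - \frac{9375 \pi}{512}.$$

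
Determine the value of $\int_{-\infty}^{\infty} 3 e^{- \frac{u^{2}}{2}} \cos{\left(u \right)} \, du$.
$\frac{3 \sqrt{2} \sqrt{\pi}}{e^{\frac{1}{2}}}$

Define $I(b) = \int_{-\infty}^{\infty} 3 e^{- \frac{u^{2}}{2}} \cos{\left(b u \right)} \, du$.

Differentiating under the integral sign,
$$I'(b) = \int_{-\infty}^{\infty} - 3 u e^{- \frac{u^{2}}{2}} \sin{\left(b u \right)} \, du.$$

Integrate $\int_{-\infty}^{\infty} u \sin(b u)\, e^{- \frac{u^{2}}{2}}\, du$ by parts with $w = \sin(b u)$ and $dv = u\, e^{- \frac{u^{2}}{2}}\, du$, giving $v = - e^{- \frac{u^{2}}{2}}$. The boundary term vanishes and
$$\int_{-\infty}^{\infty} u \sin(b u)\, e^{- \frac{u^{2}}{2}}\, du = b \int_{-\infty}^{\infty} \cos(b u)\, e^{- \frac{u^{2}}{2}}\, du,$$
so $I'(b) = - b\, I(b)$.

This is a separable first-order ODE; solving with the initial condition $I(0) = \int_{-\infty}^{\infty} 3 e^{- \frac{u^{2}}{2}}\,du = 3 \sqrt{2} \sqrt{\pi}$ gives
$$I(b) = 3 \sqrt{2} \sqrt{\pi} e^{- \frac{b^{2}}{2}}.$$

Setting $b = 1$:
$$I = \frac{3 \sqrt{2} \sqrt{\pi}}{e^{\frac{1}{2}}}.$$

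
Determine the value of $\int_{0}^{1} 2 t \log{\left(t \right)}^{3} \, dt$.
$- \frac{3}{4}$

Start from the elementary integral
$$J(a) = \int_{0}^{1} 2 t^{a} \, dt = \frac{2}{a + 1}.$$

Differentiating under the integral sign brings down a factor of $\ln t$:
$$\frac{dJ}{da} = \int_{0}^{1} 2 t^{a} \log{\left(t \right)} \, dt = - \frac{2}{\left(a + 1\right)^{2}}.$$

Repeating $3$ times in total — each differentiation brings down another $\ln t$ — gives
$$\frac{d^{3}J}{da^{3}} = \int_{0}^{1} 2 t^{a} \log{\left(t \right)}^{3} \, dt = - \frac{12}{\left(a + 1\right)^{4}},$$
and the integrand here is exactly the target integrand, so $I = - \frac{12}{\left(a + 1\right)^{4}}$.

Setting $a = 1$:
$$I = - \frac{3}{4}.$$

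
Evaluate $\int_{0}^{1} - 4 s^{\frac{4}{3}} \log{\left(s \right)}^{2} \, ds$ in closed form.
$- \frac{216}{343}$

Start from the elementary integral
$$J(a) = \int_{0}^{1} - 4 s^{a} \, ds = - \frac{4}{a + 1}.$$

Differentiating under the integral sign brings down a factor of $\ln s$:
$$\frac{dJ}{da} = \int_{0}^{1} - 4 s^{a} \log{\left(s \right)} \, ds = \frac{4}{\left(a + 1\right)^{2}}.$$

Repeating twice in total — each differentiation brings down another $\ln s$ — gives
$$\frac{d^{2}J}{da^{2}} = \int_{0}^{1} - 4 s^{a} \log{\left(s \right)}^{2} \, ds = - \frac{8}{\left(a + 1\right)^{3}},$$
and the integrand here is exactly the target integrand, so $I = - \frac{8}{\left(a + 1\right)^{3}}$.

Setting $a = \frac{4}{3}$:
$$I = - \frac{216}{343}.$$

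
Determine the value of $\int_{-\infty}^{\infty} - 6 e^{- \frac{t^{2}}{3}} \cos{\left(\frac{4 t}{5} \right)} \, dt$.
$- \frac{6 \sqrt{3} \sqrt{\pi}}{e^{\frac{12}{25}}}$

Treat the cosine frequency as a parameter and define $I(b) = \int_{-\infty}^{\infty} - 6 e^{- \frac{t^{2}}{3}} \cos{\left(b t \right)} \, dt$.

Differentiating under the integral sign,
$$I'(b) = \int_{-\infty}^{\infty} 6 t e^{- \frac{t^{2}}{3}} \sin{\left(b t \right)} \, dt.$$

Integrate $\int_{-\infty}^{\infty} t \sin(b t)\, e^{- \frac{t^{2}}{3}}\, dt$ by parts with $u = \sin(b t)$ and $dv = t\, e^{- \frac{t^{2}}{3}}\, dt$, giving $v = - \frac{3 e^{- \frac{t^{2}}{3}}}{2}$. The boundary term vanishes and
$$\int_{-\infty}^{\infty} t \sin(b t)\, e^{- \frac{t^{2}}{3}}\, dt = \frac{3 b}{2} \int_{-\infty}^{\infty} \cos(b t)\, e^{- \frac{t^{2}}{3}}\, dt,$$
so $I'(b) = - \frac{3 b}{2}\, I(b)$.

This is a separable first-order ODE; solving with the initial condition $I(0) = \int_{-\infty}^{\infty} - 6 e^{- \frac{t^{2}}{3}}\,dt = - 6 \sqrt{3} \sqrt{\pi}$ gives
$$I(b) = - 6 \sqrt{3} \sqrt{\pi} e^{- \frac{3 b^{2}}{4}}.$$

Setting $b = \frac{4}{5}$:
$$I = - \frac{6 \sqrt{3} \sqrt{\pi}}{e^{\frac{12}{25}}}.$$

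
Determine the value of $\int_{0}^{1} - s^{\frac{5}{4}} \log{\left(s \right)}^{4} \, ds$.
$- \frac{8192}{19683}$

Start from the elementary integral
$$J(a) = \int_{0}^{1} - s^{a} \, ds = - \frac{1}{a + 1}.$$

Differentiating under the integral sign brings down a factor of $\ln s$:
$$\frac{dJ}{da} = \int_{0}^{1} - s^{a} \log{\left(s \right)} \, ds = \frac{1}{\left(a + 1\right)^{2}}.$$

Repeating $4$ times in total — each differentiation brings down another $\ln s$ — gives
$$\frac{d^{4}J}{da^{4}} = \int_{0}^{1} - s^{a} \log{\left(s \right)}^{4} \, ds = - \frac{24}{\left(a + 1\right)^{5}},$$
and the integrand here is exactly the target integrand, so $I = - \frac{24}{\left(a + 1\right)^{5}}$.

Setting $a = \frac{5}{4}$:
$$I = - \frac{8192}{19683}.$$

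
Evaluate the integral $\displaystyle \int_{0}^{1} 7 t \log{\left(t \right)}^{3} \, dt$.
$- \frac{21}{8}$

Consider the simpler parametrised integral
$$J(a) = \int_{0}^{1} 7 t^{a} \, dt = \frac{7}{a + 1}.$$

Differentiating under the integral sign brings down a factor of $\ln t$:
$$\frac{dJ}{da} = \int_{0}^{1} 7 t^{a} \log{\left(t \right)} \, dt = - \frac{7}{\left(a + 1\right)^{2}}.$$

Repeating $3$ times in total — each differentiation brings down another $\ln t$ — gives
$$\frac{d^{3}J}{da^{3}} = \int_{0}^{1} 7 t^{a} \log{\left(t \right)}^{3} \, dt = - \frac{42}{\left(a + 1\right)^{4}},$$
and the integrand here is exactly the target integrand, so $I = - \frac{42}{\left(a + 1\right)^{4}}$.

Setting $a = 1$:
$$I = - \frac{21}{8}.$$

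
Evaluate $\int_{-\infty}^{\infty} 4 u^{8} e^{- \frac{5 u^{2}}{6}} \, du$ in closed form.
$\frac{6804 \sqrt{30} \sqrt{\pi}}{625}$

Begin with the known integral
$$J(a) = \int_{-\infty}^{\infty} 4 e^{- a u^{2}} \, du = \frac{4 \sqrt{\pi}}{\sqrt{a}}.$$

Differentiating under the integral sign brings down a factor of $(-u^2)$:
$$\frac{dJ}{da} = \int_{-\infty}^{\infty} - 4 u^{2} e^{- a u^{2}} \, du = - \frac{2 \sqrt{\pi}}{a^{\frac{3}{2}}}.$$

Repeating $4$ times in total — each differentiation brings down another $(-u^2)$ — gives
$$\frac{d^{4}J}{da^{4}} = \int_{-\infty}^{\infty} 4 u^{8} e^{- a u^{2}} \, du = \frac{105 \sqrt{\pi}}{4 a^{\frac{9}{2}}},$$
and the integrand here is exactly the target integrand, so $I = \frac{105 \sqrt{\pi}}{4 a^{\frac{9}{2}}}$.

Setting $a = \frac{5}{6}$:
$$I = \frac{6804 \sqrt{30} \sqrt{\pi}}{625}.$$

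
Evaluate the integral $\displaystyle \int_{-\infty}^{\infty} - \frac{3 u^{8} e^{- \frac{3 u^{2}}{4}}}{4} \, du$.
$- \frac{280 \sqrt{3} \sqrt{\pi}}{27}$

Begin with the known integral
$$J(a) = \int_{-\infty}^{\infty} - \frac{3 e^{- a u^{2}}}{4} \, du = - \frac{3 \sqrt{\pi}}{4 \sqrt{a}}.$$

Differentiating under the integral sign brings down a factor of $(-u^2)$:
$$\frac{dJ}{da} = \int_{-\infty}^{\infty} \frac{3 u^{2} e^{- a u^{2}}}{4} \, du = \frac{3 \sqrt{\pi}}{8 a^{\frac{3}{2}}}.$$

Repeating $4$ times in total — each differentiation brings down another $(-u^2)$ — gives
$$\frac{d^{4}J}{da^{4}} = \int_{-\infty}^{\infty} - \frac{3 u^{8} e^{- a u^{2}}}{4} \, du = - \frac{315 \sqrt{\pi}}{64 a^{\frac{9}{2}}},$$
and the integrand here is exactly the target integrand, so $I = - \frac{315 \sqrt{\pi}}{64 a^{\frac{9}{2}}}$.

Setting $a = \frac{3}{4}$:
$$I = - \frac{280 \sqrt{3} \sqrt{\pi}}{27}.$$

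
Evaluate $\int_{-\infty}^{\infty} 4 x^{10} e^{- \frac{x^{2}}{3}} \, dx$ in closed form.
$\frac{229635 \sqrt{3} \sqrt{\pi}}{8}$

Begin with the known integral
$$J(a) = \int_{-\infty}^{\infty} 4 e^{- a x^{2}} \, dx = \frac{4 \sqrt{\pi}}{\sqrt{a}}.$$

Differentiating under the integral sign brings down a factor of $(-x^2)$:
$$\frac{dJ}{da} = \int_{-\infty}^{\infty} - 4 x^{2} e^{- a x^{2}} \, dx = - \frac{2 \sqrt{\pi}}{a^{\frac{3}{2}}}.$$

Repeating $5$ times in total — each differentiation brings down another $(-x^2)$ — gives
$$\frac{d^{5}J}{da^{5}} = \int_{-\infty}^{\infty} - 4 x^{10} e^{- a x^{2}} \, dx = - \frac{945 \sqrt{\pi}}{8 a^{\frac{11}{2}}},$$
and the integrand here is $(-1)^{5}$ times the target integrand, so $I = (-1)^{5}\,\frac{d^{5}J}{da^{5}} = \frac{945 \sqrt{\pi}}{8 a^{\frac{11}{2}}}$.

Setting $a = \frac{1}{3}$:
$$I = \frac{229635 \sqrt{3} \sqrt{\pi}}{8}.$$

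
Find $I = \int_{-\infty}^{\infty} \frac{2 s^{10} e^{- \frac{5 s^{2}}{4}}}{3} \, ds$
$\frac{8064 \sqrt{5} \sqrt{\pi}}{3125}$

Begin with the known integral
$$J(a) = \int_{-\infty}^{\infty} \frac{2 e^{- a s^{2}}}{3} \, ds = \frac{2 \sqrt{\pi}}{3 \sqrt{a}}.$$

Differentiating under the integral sign brings down a factor of $(-s^2)$:
$$\frac{dJ}{da} = \int_{-\infty}^{\infty} - \frac{2 s^{2} e^{- a s^{2}}}{3} \, ds = - \frac{\sqrt{\pi}}{3 a^{\frac{3}{2}}}.$$

Repeating $5$ times in total — each differentiation brings down another $(-s^2)$ — gives
$$\frac{d^{5}J}{da^{5}} = \int_{-\infty}^{\infty} - \frac{2 s^{10} e^{- a s^{2}}}{3} \, ds = - \frac{315 \sqrt{\pi}}{16 a^{\frac{11}{2}}},$$
and the integrand here is $(-1)^{5}$ times the target integrand, so $I = (-1)^{5}\,\frac{d^{5}J}{da^{5}} = \frac{315 \sqrt{\pi}}{16 a^{\frac{11}{2}}}$.

Setting $a = \frac{5}{4}$:
$$I = \frac{8064 \sqrt{5} \sqrt{\pi}}{3125}.$$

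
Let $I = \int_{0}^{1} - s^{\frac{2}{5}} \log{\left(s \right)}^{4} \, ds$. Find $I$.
$- \frac{75000}{16807}$

Start from the elementary integral
$$J(a) = \int_{0}^{1} - s^{a} \, ds = - \frac{1}{a + 1}.$$

Differentiating under the integral sign brings down a factor of $\ln s$:
$$\frac{dJ}{da} = \int_{0}^{1} - s^{a} \log{\left(s \right)} \, ds = \frac{1}{\left(a + 1\right)^{2}}.$$

Repeating $4$ times in total — each differentiation brings down another $\ln s$ — gives
$$\frac{d^{4}J}{da^{4}} = \int_{0}^{1} - s^{a} \log{\left(s \right)}^{4} \, ds = - \frac{24}{\left(a + 1\right)^{5}},$$
and the integrand here is exactly the target integrand, so $I = - \frac{24}{\left(a + 1\right)^{5}}$.

Setting $a = \frac{2}{5}$:
$$I = - \frac{75000}{16807}.$$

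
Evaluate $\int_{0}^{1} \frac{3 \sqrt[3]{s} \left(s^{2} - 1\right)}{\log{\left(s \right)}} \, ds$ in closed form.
$- \log{\left(\frac{8}{125} \right)}$

Consider the one-parameter family: let $I(a) = \int_{0}^{1} \frac{3 \left(s^{\frac{7}{3}} - s^{a}\right)}{\log{\left(s \right)}} \, ds$.

Since $\dfrac{\partial}{\partial a}\,s^{a} = s^{a} \ln s$, the $\ln s$ in the denominator cancels and
$$\frac{dI}{da} = \int_{0}^{1} -3 s^{a} \, ds = -3 \left[\frac{s^{a+1}}{a+1}\right]_0^1 = - \frac{3}{a + 1}.$$

Integrating with respect to $a$ gives $I(a) = - \log{\left(\frac{27 \left(a + 1\right)^{3}}{1000} \right)} + C$.

At $a = \frac{7}{3}$ the integrand is identically $0$, so $I(\frac{7}{3}) = 0$. The closed form gives $0$, hence $C = 0$.

Setting $a = \frac{1}{3}$:
$$I = - \log{\left(\frac{8}{125} \right)}.$$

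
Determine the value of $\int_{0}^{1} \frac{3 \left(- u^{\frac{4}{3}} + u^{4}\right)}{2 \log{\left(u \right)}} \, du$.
$\log{\left(\frac{15 \sqrt{105}}{49} \right)}$

Replace the exponent $4$ by a parameter $a$: let $I(a) = \int_{0}^{1} \frac{3 \left(- u^{\frac{4}{3}} + u^{a}\right)}{2 \log{\left(u \right)}} \, du$.

Since $\dfrac{\partial}{\partial a}\,u^{a} = u^{a} \ln u$, the $\ln u$ in the denominator cancels and
$$\frac{dI}{da} = \int_{0}^{1} \frac{3}{2} u^{a} \, du = \frac{3}{2} \left[\frac{u^{a+1}}{a+1}\right]_0^1 = \frac{3}{2 \left(a + 1\right)}.$$

Integrating with respect to $a$ gives $I(a) = \log{\left(\frac{3 \sqrt{21} \left(a + 1\right)^{\frac{3}{2}}}{49} \right)} + C$.

At $a = \frac{4}{3}$ the integrand is identically $0$, so $I(\frac{4}{3}) = 0$. The closed form gives $0$, hence $C = 0$.

Setting $a = 4$:
$$I = \log{\left(\frac{15 \sqrt{105}}{49} \right)}.$$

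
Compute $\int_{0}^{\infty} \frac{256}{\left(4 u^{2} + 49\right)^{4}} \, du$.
$\frac{20 \pi}{823543}$

Start from the standard arctangent integral
$$J(a) = \int_{0}^{\infty} \frac{1}{a^{2} + u^{2}} \, du = \frac{\pi}{2 a}.$$

Differentiating under the integral sign with respect to $a$,
$$\frac{dJ}{da} = \int_{0}^{\infty} - \frac{2 a}{\left(a^{2} + u^{2}\right)^{2}} \, du = - \frac{\pi}{2 a^{2}},$$
so $\int_{0}^{\infty} \frac{1}{\left(a^{2} + u^{2}\right)^{2}} \, du = \frac{\pi}{4 a^{3}}$.

Repeating — each differentiation of $1/(u^2+a^2)^j$ produces $-2ja/(u^2+a^2)^{j+1}$ — and dividing through by $-2ja$ at each step yields, after $3$ differentiations in total,
$$\int_{0}^{\infty} \frac{1}{\left(a^{2} + u^{2}\right)^{4}} \, du = \frac{5 \pi}{32 a^{7}}.$$

Setting $a = \frac{7}{2}$:
$$I = \frac{20 \pi}{823543}.$$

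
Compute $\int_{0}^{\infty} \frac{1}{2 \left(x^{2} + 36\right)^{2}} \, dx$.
$\frac{\pi}{1728}$

Begin with the known result
$$J(a) = \int_{0}^{\infty} \frac{1}{2 \left(a^{2} + x^{2}\right)} \, dx = \frac{\pi}{4 a}.$$

Differentiating under the integral sign with respect to $a$,
$$\frac{dJ}{da} = \int_{0}^{\infty} - \frac{a}{\left(a^{2} + x^{2}\right)^{2}} \, dx = - \frac{\pi}{4 a^{2}},$$
so $\int_{0}^{\infty} \frac{1}{2 \left(a^{2} + x^{2}\right)^{2}} \, dx = \frac{\pi}{8 a^{3}}$.

Setting $a = 6$:
$$I = \frac{\pi}{1728}.$$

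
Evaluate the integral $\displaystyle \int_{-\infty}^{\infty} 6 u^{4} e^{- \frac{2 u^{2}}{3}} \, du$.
$\frac{81 \sqrt{6} \sqrt{\pi}}{16}$

Consider the simpler parametrised integral
$$J(a) = \int_{-\infty}^{\infty} 6 e^{- a u^{2}} \, du = \frac{6 \sqrt{\pi}}{\sqrt{a}}.$$

Differentiating under the integral sign brings down a factor of $(-u^2)$:
$$\frac{dJ}{da} = \int_{-\infty}^{\infty} - 6 u^{2} e^{- a u^{2}} \, du = - \frac{3 \sqrt{\pi}}{a^{\frac{3}{2}}}.$$

Repeating twice in total — each differentiation brings down another $(-u^2)$ — gives
$$\frac{d^{2}J}{da^{2}} = \int_{-\infty}^{\infty} 6 u^{4} e^{- a u^{2}} \, du = \frac{9 \sqrt{\pi}}{2 a^{\frac{5}{2}}},$$
and the integrand here is exactly the target integrand, so $I = \frac{9 \sqrt{\pi}}{2 a^{\frac{5}{2}}}$.

Setting $a = \frac{2}{3}$:
$$I = \frac{81 \sqrt{6} \sqrt{\pi}}{16}.$$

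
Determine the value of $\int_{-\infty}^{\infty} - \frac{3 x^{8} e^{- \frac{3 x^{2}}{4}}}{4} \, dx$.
$- \frac{280 \sqrt{3} \sqrt{\pi}}{27}$

Begin with the known integral
$$J(a) = \int_{-\infty}^{\infty} - \frac{3 e^{- a x^{2}}}{4} \, dx = - \frac{3 \sqrt{\pi}}{4 \sqrt{a}}.$$

Differentiating under the integral sign brings down a factor of $(-x^2)$:
$$\frac{dJ}{da} = \int_{-\infty}^{\infty} \frac{3 x^{2} e^{- a x^{2}}}{4} \, dx = \frac{3 \sqrt{\pi}}{8 a^{\frac{3}{2}}}.$$

Repeating $4$ times in total — each differentiation brings down another $(-x^2)$ — gives
$$\frac{d^{4}J}{da^{4}} = \int_{-\infty}^{\infty} - \frac{3 x^{8} e^{- a x^{2}}}{4} \, dx = - \frac{315 \sqrt{\pi}}{64 a^{\frac{9}{2}}},$$
and the integrand here is exactly the target integrand, so $I = - \frac{315 \sqrt{\pi}}{64 a^{\frac{9}{2}}}$.

Setting $a = \frac{3}{4}$:
$$I = - \frac{280 \sqrt{3} \sqrt{\pi}}{27}.$$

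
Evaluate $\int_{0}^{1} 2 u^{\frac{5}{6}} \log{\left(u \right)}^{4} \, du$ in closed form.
$\frac{373248}{161051}$

Consider the simpler parametrised integral
$$J(a) = \int_{0}^{1} 2 u^{a} \, du = \frac{2}{a + 1}.$$

Differentiating under the integral sign brings down a factor of $\ln u$:
$$\frac{dJ}{da} = \int_{0}^{1} 2 u^{a} \log{\left(u \right)} \, du = - \frac{2}{\left(a + 1\right)^{2}}.$$

Repeating $4$ times in total — each differentiation brings down another $\ln u$ — gives
$$\frac{d^{4}J}{da^{4}} = \int_{0}^{1} 2 u^{a} \log{\left(u \right)}^{4} \, du = \frac{48}{\left(a + 1\right)^{5}},$$
and the integrand here is exactly the target integrand, so $I = \frac{48}{\left(a + 1\right)^{5}}$.

Setting $a = \frac{5}{6}$:
$$I = \frac{373248}{161051}.$$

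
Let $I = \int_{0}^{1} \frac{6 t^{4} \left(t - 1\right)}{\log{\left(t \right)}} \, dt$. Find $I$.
$\log{\left(\frac{46656}{15625} \right)}$

Introduce a parameter $a$ in the exponent: let $I(a) = \int_{0}^{1} \frac{6 \left(t^{5} - t^{a}\right)}{\log{\left(t \right)}} \, dt$.

Since $\dfrac{\partial}{\partial a}\,t^{a} = t^{a} \ln t$, the $\ln t$ in the denominator cancels and
$$\frac{dI}{da} = \int_{0}^{1} -6 t^{a} \, dt = -6 \left[\frac{t^{a+1}}{a+1}\right]_0^1 = - \frac{6}{a + 1}.$$

Integrating with respect to $a$ gives $I(a) = \log{\left(\frac{46656}{\left(a + 1\right)^{6}} \right)} + C$.

At $a = 5$ the integrand is identically $0$, so $I(5) = 0$. The closed form gives $0$, hence $C = 0$.

Setting $a = 4$:
$$I = \log{\left(\frac{46656}{15625} \right)}.$$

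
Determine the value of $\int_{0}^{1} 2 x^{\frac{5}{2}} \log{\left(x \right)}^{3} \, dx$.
$- \frac{192}{2401}$

Start from the elementary integral
$$J(a) = \int_{0}^{1} 2 x^{a} \, dx = \frac{2}{a + 1}.$$

Differentiating under the integral sign brings down a factor of $\ln x$:
$$\frac{dJ}{da} = \int_{0}^{1} 2 x^{a} \log{\left(x \right)} \, dx = - \frac{2}{\left(a + 1\right)^{2}}.$$

Repeating $3$ times in total — each differentiation brings down another $\ln x$ — gives
$$\frac{d^{3}J}{da^{3}} = \int_{0}^{1} 2 x^{a} \log{\left(x \right)}^{3} \, dx = - \frac{12}{\left(a + 1\right)^{4}},$$
and the integrand here is exactly the target integrand, so $I = - \frac{12}{\left(a + 1\right)^{4}}$.

Setting $a = \frac{5}{2}$:
$$I = - \frac{192}{2401}.$$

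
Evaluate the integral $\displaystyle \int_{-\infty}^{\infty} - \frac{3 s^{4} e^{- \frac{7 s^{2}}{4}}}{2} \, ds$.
$- \frac{36 \sqrt{7} \sqrt{\pi}}{343}$

Start from the elementary integral
$$J(a) = \int_{-\infty}^{\infty} - \frac{3 e^{- a s^{2}}}{2} \, ds = - \frac{3 \sqrt{\pi}}{2 \sqrt{a}}.$$

Differentiating under the integral sign brings down a factor of $(-s^2)$:
$$\frac{dJ}{da} = \int_{-\infty}^{\infty} \frac{3 s^{2} e^{- a s^{2}}}{2} \, ds = \frac{3 \sqrt{\pi}}{4 a^{\frac{3}{2}}}.$$

Repeating twice in total — each differentiation brings down another $(-s^2)$ — gives
$$\frac{d^{2}J}{da^{2}} = \int_{-\infty}^{\infty} - \frac{3 s^{4} e^{- a s^{2}}}{2} \, ds = - \frac{9 \sqrt{\pi}}{8 a^{\frac{5}{2}}},$$
and the integrand here is exactly the target integrand, so $I = - \frac{9 \sqrt{\pi}}{8 a^{\frac{5}{2}}}$.

Setting $a = \frac{7}{4}$:
$$I = - \frac{36 \sqrt{7} \sqrt{\pi}}{343}.$$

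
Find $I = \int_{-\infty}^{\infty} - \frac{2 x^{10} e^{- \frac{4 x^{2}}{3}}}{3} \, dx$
$- \frac{76545 \sqrt{3} \sqrt{\pi}}{32768}$

Begin with the known integral
$$J(a) = \int_{-\infty}^{\infty} - \frac{2 e^{- a x^{2}}}{3} \, dx = - \frac{2 \sqrt{\pi}}{3 \sqrt{a}}.$$

Differentiating under the integral sign brings down a factor of $(-x^2)$:
$$\frac{dJ}{da} = \int_{-\infty}^{\infty} \frac{2 x^{2} e^{- a x^{2}}}{3} \, dx = \frac{\sqrt{\pi}}{3 a^{\frac{3}{2}}}.$$

Repeating $5$ times in total — each differentiation brings down another $(-x^2)$ — gives
$$\frac{d^{5}J}{da^{5}} = \int_{-\infty}^{\infty} \frac{2 x^{10} e^{- a x^{2}}}{3} \, dx = \frac{315 \sqrt{\pi}}{16 a^{\frac{11}{2}}},$$
and the integrand here is $(-1)^{5}$ times the target integrand, so $I = (-1)^{5}\,\frac{d^{5}J}{da^{5}} = - \frac{315 \sqrt{\pi}}{16 a^{\frac{11}{2}}}$.

Setting $a = \frac{4}{3}$:
$$I = - \frac{76545 \sqrt{3} \sqrt{\pi}}{32768}.$$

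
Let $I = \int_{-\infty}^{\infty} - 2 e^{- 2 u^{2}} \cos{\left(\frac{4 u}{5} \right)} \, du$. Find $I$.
$- \frac{\sqrt{2} \sqrt{\pi}}{e^{\frac{2}{25}}}$

Define $I(b) = \int_{-\infty}^{\infty} - 2 e^{- 2 u^{2}} \cos{\left(b u \right)} \, du$.

Differentiating under the integral sign,
$$I'(b) = \int_{-\infty}^{\infty} 2 u e^{- 2 u^{2}} \sin{\left(b u \right)} \, du.$$

Integrate $\int_{-\infty}^{\infty} u \sin(b u)\, e^{- 2 u^{2}}\, du$ by parts with $w = \sin(b u)$ and $dv = u\, e^{- 2 u^{2}}\, du$, giving $v = - \frac{e^{- 2 u^{2}}}{4}$. The boundary term vanishes and
$$\int_{-\infty}^{\infty} u \sin(b u)\, e^{- 2 u^{2}}\, du = \frac{b}{4} \int_{-\infty}^{\infty} \cos(b u)\, e^{- 2 u^{2}}\, du,$$
so $I'(b) = - \frac{b}{4}\, I(b)$.

This is a separable first-order ODE; solving with the initial condition $I(0) = \int_{-\infty}^{\infty} - 2 e^{- 2 u^{2}}\,du = - \sqrt{2} \sqrt{\pi}$ gives
$$I(b) = - \sqrt{2} \sqrt{\pi} e^{- \frac{b^{2}}{8}}.$$

Setting $b = \frac{4}{5}$:
$$I = - \frac{\sqrt{2} \sqrt{\pi}}{e^{\frac{2}{25}}}.$$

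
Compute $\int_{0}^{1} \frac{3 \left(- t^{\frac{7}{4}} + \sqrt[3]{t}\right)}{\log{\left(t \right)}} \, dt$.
$\log{\left(\frac{4096}{35937} \right)}$

Introduce a parameter $a$ in the exponent: let $I(a) = \int_{0}^{1} \frac{3 \left(- t^{\frac{7}{4}} + t^{a}\right)}{\log{\left(t \right)}} \, dt$.

Since $\dfrac{\partial}{\partial a}\,t^{a} = t^{a} \ln t$, the $\ln t$ in the denominator cancels and
$$\frac{dI}{da} = \int_{0}^{1} 3 t^{a} \, dt = 3 \left[\frac{t^{a+1}}{a+1}\right]_0^1 = \frac{3}{a + 1}.$$

Integrating with respect to $a$ gives $I(a) = \log{\left(\frac{64 \left(a + 1\right)^{3}}{1331} \right)} + C$.

At $a = \frac{7}{4}$ the integrand is identically $0$, so $I(\frac{7}{4}) = 0$. The closed form gives $0$, hence $C = 0$.

Setting $a = \frac{1}{3}$:
$$I = \log{\left(\frac{4096}{35937} \right)}.$$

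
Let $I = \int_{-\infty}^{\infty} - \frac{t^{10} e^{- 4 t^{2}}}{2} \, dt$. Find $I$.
$- \frac{945 \sqrt{\pi}}{131072}$

Begin with the known integral
$$J(a) = \int_{-\infty}^{\infty} - \frac{e^{- a t^{2}}}{2} \, dt = - \frac{\sqrt{\pi}}{2 \sqrt{a}}.$$

Differentiating under the integral sign brings down a factor of $(-t^2)$:
$$\frac{dJ}{da} = \int_{-\infty}^{\infty} \frac{t^{2} e^{- a t^{2}}}{2} \, dt = \frac{\sqrt{\pi}}{4 a^{\frac{3}{2}}}.$$

Repeating $5$ times in total — each differentiation brings down another $(-t^2)$ — gives
$$\frac{d^{5}J}{da^{5}} = \int_{-\infty}^{\infty} \frac{t^{10} e^{- a t^{2}}}{2} \, dt = \frac{945 \sqrt{\pi}}{64 a^{\frac{11}{2}}},$$
and the integrand here is $(-1)^{5}$ times the target integrand, so $I = (-1)^{5}\,\frac{d^{5}J}{da^{5}} = - \frac{945 \sqrt{\pi}}{64 a^{\frac{11}{2}}}$.

Setting $a = 4$:
$$I = - \frac{945 \sqrt{\pi}}{131072}.$$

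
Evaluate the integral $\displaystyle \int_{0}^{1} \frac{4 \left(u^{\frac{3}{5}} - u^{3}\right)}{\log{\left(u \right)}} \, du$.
$\log{\left(\frac{16}{625} \right)}$

Consider the one-parameter family: let $I(a) = \int_{0}^{1} \frac{4 \left(- u^{3} + u^{a}\right)}{\log{\left(u \right)}} \, du$.

Since $\dfrac{\partial}{\partial a}\,u^{a} = u^{a} \ln u$, the $\ln u$ in the denominator cancels and
$$\frac{dI}{da} = \int_{0}^{1} 4 u^{a} \, du = 4 \left[\frac{u^{a+1}}{a+1}\right]_0^1 = \frac{4}{a + 1}.$$

Integrating with respect to $a$ gives $I(a) = \log{\left(\frac{\left(a + 1\right)^{4}}{256} \right)} + C$.

At $a = 3$ the integrand is identically $0$, so $I(3) = 0$. The closed form gives $0$, hence $C = 0$.

Setting $a = \frac{3}{5}$:
$$I = \log{\left(\frac{16}{625} \right)}.$$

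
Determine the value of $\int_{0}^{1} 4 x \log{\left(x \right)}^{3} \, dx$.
$- \frac{3}{2}$

Start from the elementary integral
$$J(a) = \int_{0}^{1} 4 x^{a} \, dx = \frac{4}{a + 1}.$$

Differentiating under the integral sign brings down a factor of $\ln x$:
$$\frac{dJ}{da} = \int_{0}^{1} 4 x^{a} \log{\left(x \right)} \, dx = - \frac{4}{\left(a + 1\right)^{2}}.$$

Repeating $3$ times in total — each differentiation brings down another $\ln x$ — gives
$$\frac{d^{3}J}{da^{3}} = \int_{0}^{1} 4 x^{a} \log{\left(x \right)}^{3} \, dx = - \frac{24}{\left(a + 1\right)^{4}},$$
and the integrand here is exactly the target integrand, so $I = - \frac{24}{\left(a + 1\right)^{4}}$.

Setting $a = 1$:
$$I = - \frac{3}{2}.$$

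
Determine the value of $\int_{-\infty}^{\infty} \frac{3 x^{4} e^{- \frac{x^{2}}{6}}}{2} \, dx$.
$\frac{81 \sqrt{6} \sqrt{\pi}}{2}$

Begin with the known integral
$$J(a) = \int_{-\infty}^{\infty} \frac{3 e^{- a x^{2}}}{2} \, dx = \frac{3 \sqrt{\pi}}{2 \sqrt{a}}.$$

Differentiating under the integral sign brings down a factor of $(-x^2)$:
$$\frac{dJ}{da} = \int_{-\infty}^{\infty} - \frac{3 x^{2} e^{- a x^{2}}}{2} \, dx = - \frac{3 \sqrt{\pi}}{4 a^{\frac{3}{2}}}.$$

Repeating twice in total — each differentiation brings down another $(-x^2)$ — gives
$$\frac{d^{2}J}{da^{2}} = \int_{-\infty}^{\infty} \frac{3 x^{4} e^{- a x^{2}}}{2} \, dx = \frac{9 \sqrt{\pi}}{8 a^{\frac{5}{2}}},$$
and the integrand here is exactly the target integrand, so $I = \frac{9 \sqrt{\pi}}{8 a^{\frac{5}{2}}}$.

Setting $a = \frac{1}{6}$:
$$I = \frac{81 \sqrt{6} \sqrt{\pi}}{2}.$$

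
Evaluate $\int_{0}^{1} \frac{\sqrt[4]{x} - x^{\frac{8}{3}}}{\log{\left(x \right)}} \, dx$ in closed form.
$\log{\left(\frac{15}{44} \right)}$

Consider the one-parameter family: let $I(a) = \int_{0}^{1} \frac{- x^{\frac{8}{3}} + x^{a}}{\log{\left(x \right)}} \, dx$.

Since $\dfrac{\partial}{\partial a}\,x^{a} = x^{a} \ln x$, the $\ln x$ in the denominator cancels and
$$\frac{dI}{da} = \int_{0}^{1} x^{a} \, dx = \left[\frac{x^{a+1}}{a+1}\right]_0^1 = \frac{1}{a + 1}.$$

Integrating with respect to $a$ gives $I(a) = \log{\left(\frac{3 a}{11} + \frac{3}{11} \right)} + C$.

At $a = \frac{8}{3}$ the integrand is identically $0$, so $I(\frac{8}{3}) = 0$. The closed form gives $0$, hence $C = 0$.

Setting $a = \frac{1}{4}$:
$$I = \log{\left(\frac{15}{44} \right)}.$$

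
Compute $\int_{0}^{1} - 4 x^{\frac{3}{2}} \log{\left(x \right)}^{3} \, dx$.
$\frac{384}{625}$

Begin with the known integral
$$J(a) = \int_{0}^{1} - 4 x^{a} \, dx = - \frac{4}{a + 1}.$$

Differentiating under the integral sign brings down a factor of $\ln x$:
$$\frac{dJ}{da} = \int_{0}^{1} - 4 x^{a} \log{\left(x \right)} \, dx = \frac{4}{\left(a + 1\right)^{2}}.$$

Repeating $3$ times in total — each differentiation brings down another $\ln x$ — gives
$$\frac{d^{3}J}{da^{3}} = \int_{0}^{1} - 4 x^{a} \log{\left(x \right)}^{3} \, dx = \frac{24}{\left(a + 1\right)^{4}},$$
and the integrand here is exactly the target integrand, so $I = \frac{24}{\left(a + 1\right)^{4}}$.

Setting $a = \frac{3}{2}$:
$$I = \frac{384}{625}.$$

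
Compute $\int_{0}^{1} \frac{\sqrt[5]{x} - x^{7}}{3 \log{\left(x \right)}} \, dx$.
$- \log{\left(2 \right)} - \frac{\log{\left(5 \right)}}{3} + \frac{\log{\left(6 \right)}}{3}$

Replace the exponent $\frac{1}{5}$ by a parameter $a$: let $I(a) = \int_{0}^{1} \frac{- x^{7} + x^{a}}{3 \log{\left(x \right)}} \, dx$.

Since $\dfrac{\partial}{\partial a}\,x^{a} = x^{a} \ln x$, the $\ln x$ in the denominator cancels and
$$\frac{dI}{da} = \int_{0}^{1} \frac{1}{3} x^{a} \, dx = \frac{1}{3} \left[\frac{x^{a+1}}{a+1}\right]_0^1 = \frac{1}{3 \left(a + 1\right)}.$$

Integrating with respect to $a$ gives $I(a) = \frac{\log{\left(a + 1 \right)}}{3} - \log{\left(2 \right)} + C$.

At $a = 7$ the integrand is identically $0$, so $I(7) = 0$. The closed form gives $0$, hence $C = 0$.

Setting $a = \frac{1}{5}$:
$$I = - \log{\left(2 \right)} - \frac{\log{\left(5 \right)}}{3} + \frac{\log{\left(6 \right)}}{3}.$$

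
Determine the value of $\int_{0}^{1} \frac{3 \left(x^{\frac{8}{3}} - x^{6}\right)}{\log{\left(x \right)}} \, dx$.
$- \log{\left(\frac{9261}{1331} \right)}$

Consider the one-parameter family: let $I(a) = \int_{0}^{1} \frac{3 \left(x^{\frac{8}{3}} - x^{a}\right)}{\log{\left(x \right)}} \, dx$.

Since $\dfrac{\partial}{\partial a}\,x^{a} = x^{a} \ln x$, the $\ln x$ in the denominator cancels and
$$\frac{dI}{da} = \int_{0}^{1} -3 x^{a} \, dx = -3 \left[\frac{x^{a+1}}{a+1}\right]_0^1 = - \frac{3}{a + 1}.$$

Integrating with respect to $a$ gives $I(a) = - \log{\left(\frac{27 \left(a + 1\right)^{3}}{1331} \right)} + C$.

At $a = \frac{8}{3}$ the integrand is identically $0$, so $I(\frac{8}{3}) = 0$. The closed form gives $0$, hence $C = 0$.

Setting $a = 6$:
$$I = - \log{\left(\frac{9261}{1331} \right)}.$$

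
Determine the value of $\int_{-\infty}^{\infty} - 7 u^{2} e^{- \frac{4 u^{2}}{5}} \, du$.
$- \frac{35 \sqrt{5} \sqrt{\pi}}{16}$

Start from the elementary integral
$$J(a) = \int_{-\infty}^{\infty} - 7 e^{- a u^{2}} \, du = - \frac{7 \sqrt{\pi}}{\sqrt{a}}.$$

Differentiating under the integral sign brings down a factor of $(-u^2)$:
$$\frac{dJ}{da} = \int_{-\infty}^{\infty} 7 u^{2} e^{- a u^{2}} \, du = \frac{7 \sqrt{\pi}}{2 a^{\frac{3}{2}}}.$$

The integral on the left is $-I$, so $I = - \frac{7 \sqrt{\pi}}{2 a^{\frac{3}{2}}}$.

Setting $a = \frac{4}{5}$:
$$I = - \frac{35 \sqrt{5} \sqrt{\pi}}{16}.$$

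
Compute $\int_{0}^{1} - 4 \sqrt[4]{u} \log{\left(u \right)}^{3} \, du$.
$\frac{6144}{625}$

Begin with the known integral
$$J(a) = \int_{0}^{1} - 4 u^{a} \, du = - \frac{4}{a + 1}.$$

Differentiating under the integral sign brings down a factor of $\ln u$:
$$\frac{dJ}{da} = \int_{0}^{1} - 4 u^{a} \log{\left(u \right)} \, du = \frac{4}{\left(a + 1\right)^{2}}.$$

Repeating $3$ times in total — each differentiation brings down another $\ln u$ — gives
$$\frac{d^{3}J}{da^{3}} = \int_{0}^{1} - 4 u^{a} \log{\left(u \right)}^{3} \, du = \frac{24}{\left(a + 1\right)^{4}},$$
and the integrand here is exactly the target integrand, so $I = \frac{24}{\left(a + 1\right)^{4}}$.

Setting $a = \frac{1}{4}$:
$$I = \frac{6144}{625}.$$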